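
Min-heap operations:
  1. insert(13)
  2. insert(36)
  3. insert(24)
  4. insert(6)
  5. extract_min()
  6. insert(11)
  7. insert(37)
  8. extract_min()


insert(13) -> [13]
insert(36) -> [13, 36]
insert(24) -> [13, 36, 24]
insert(6) -> [6, 13, 24, 36]
extract_min()->6, [13, 36, 24]
insert(11) -> [11, 13, 24, 36]
insert(37) -> [11, 13, 24, 36, 37]
extract_min()->11, [13, 36, 24, 37]

Final heap: [13, 36, 24, 37]


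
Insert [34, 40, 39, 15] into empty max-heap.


Insert 34: [34]
Insert 40: [40, 34]
Insert 39: [40, 34, 39]
Insert 15: [40, 34, 39, 15]

Final heap: [40, 34, 39, 15]


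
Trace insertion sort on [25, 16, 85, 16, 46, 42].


Initial: [25, 16, 85, 16, 46, 42]
Insert 16: [16, 25, 85, 16, 46, 42]
Insert 85: [16, 25, 85, 16, 46, 42]
Insert 16: [16, 16, 25, 85, 46, 42]
Insert 46: [16, 16, 25, 46, 85, 42]
Insert 42: [16, 16, 25, 42, 46, 85]

Sorted: [16, 16, 25, 42, 46, 85]


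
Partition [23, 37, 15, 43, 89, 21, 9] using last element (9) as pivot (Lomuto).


Pivot: 9
Place pivot at 0: [9, 37, 15, 43, 89, 21, 23]

Partitioned: [9, 37, 15, 43, 89, 21, 23]


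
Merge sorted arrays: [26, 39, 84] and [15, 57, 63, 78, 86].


Take 15 from B
Take 26 from A
Take 39 from A
Take 57 from B
Take 63 from B
Take 78 from B
Take 84 from A

Merged: [15, 26, 39, 57, 63, 78, 84, 86]


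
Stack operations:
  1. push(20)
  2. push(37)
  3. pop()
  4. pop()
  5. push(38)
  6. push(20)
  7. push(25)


push(20) -> [20]
push(37) -> [20, 37]
pop()->37, [20]
pop()->20, []
push(38) -> [38]
push(20) -> [38, 20]
push(25) -> [38, 20, 25]

Final stack: [38, 20, 25]


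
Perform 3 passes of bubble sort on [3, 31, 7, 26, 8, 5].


Initial: [3, 31, 7, 26, 8, 5]
Pass 1: [3, 7, 26, 8, 5, 31] (4 swaps)
Pass 2: [3, 7, 8, 5, 26, 31] (2 swaps)
Pass 3: [3, 7, 5, 8, 26, 31] (1 swaps)

After 3 passes: [3, 7, 5, 8, 26, 31]


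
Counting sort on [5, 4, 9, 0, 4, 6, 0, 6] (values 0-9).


Input: [5, 4, 9, 0, 4, 6, 0, 6]
Counts: [2, 0, 0, 0, 2, 1, 2, 0, 0, 1]

Sorted: [0, 0, 4, 4, 5, 6, 6, 9]


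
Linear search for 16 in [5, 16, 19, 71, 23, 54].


i=0: 5!=16
i=1: 16==16 found!

Found at 1, 2 comps


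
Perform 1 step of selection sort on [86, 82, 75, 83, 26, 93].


Initial: [86, 82, 75, 83, 26, 93]
Step 1: min=26 at 4
  Swap: [26, 82, 75, 83, 86, 93]

After 1 step: [26, 82, 75, 83, 86, 93]


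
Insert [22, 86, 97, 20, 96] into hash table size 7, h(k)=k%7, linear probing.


Insert 22: h=1 -> slot 1
Insert 86: h=2 -> slot 2
Insert 97: h=6 -> slot 6
Insert 20: h=6, 1 probes -> slot 0
Insert 96: h=5 -> slot 5

Table: [20, 22, 86, None, None, 96, 97]


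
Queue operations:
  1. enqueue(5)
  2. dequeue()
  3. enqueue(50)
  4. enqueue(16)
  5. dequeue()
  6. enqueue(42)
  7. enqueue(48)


enqueue(5) -> [5]
dequeue()->5, []
enqueue(50) -> [50]
enqueue(16) -> [50, 16]
dequeue()->50, [16]
enqueue(42) -> [16, 42]
enqueue(48) -> [16, 42, 48]

Final queue: [16, 42, 48]


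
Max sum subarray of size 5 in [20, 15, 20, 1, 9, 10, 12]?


[0:5]: 65
[1:6]: 55
[2:7]: 52

Max: 65 at [0:5]


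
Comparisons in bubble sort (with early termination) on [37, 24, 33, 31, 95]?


Algorithm: bubble sort (with early termination)
Input: [37, 24, 33, 31, 95]
Sorted: [24, 31, 33, 37, 95]

9


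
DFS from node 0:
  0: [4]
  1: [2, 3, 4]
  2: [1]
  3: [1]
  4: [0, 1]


Visit 0, push [4]
Visit 4, push [1]
Visit 1, push [3, 2]
Visit 2, push []
Visit 3, push []

DFS order: [0, 4, 1, 2, 3]


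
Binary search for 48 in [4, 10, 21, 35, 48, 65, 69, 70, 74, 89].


Step 1: lo=0, hi=9, mid=4, val=48

Found at index 4


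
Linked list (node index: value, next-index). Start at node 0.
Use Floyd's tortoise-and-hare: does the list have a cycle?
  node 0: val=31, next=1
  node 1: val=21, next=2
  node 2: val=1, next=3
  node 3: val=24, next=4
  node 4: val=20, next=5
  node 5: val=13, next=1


Floyd's tortoise (slow, +1) and hare (fast, +2):
  init: slow=0, fast=0
  step 1: slow=1, fast=2
  step 2: slow=2, fast=4
  step 3: slow=3, fast=1
  step 4: slow=4, fast=3
  step 5: slow=5, fast=5
  slow == fast at node 5: cycle detected

Cycle: yes


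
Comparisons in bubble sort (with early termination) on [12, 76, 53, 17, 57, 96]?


Algorithm: bubble sort (with early termination)
Input: [12, 76, 53, 17, 57, 96]
Sorted: [12, 17, 53, 57, 76, 96]

12


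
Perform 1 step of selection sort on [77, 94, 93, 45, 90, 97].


Initial: [77, 94, 93, 45, 90, 97]
Step 1: min=45 at 3
  Swap: [45, 94, 93, 77, 90, 97]

After 1 step: [45, 94, 93, 77, 90, 97]


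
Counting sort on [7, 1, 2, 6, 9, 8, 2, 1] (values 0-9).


Input: [7, 1, 2, 6, 9, 8, 2, 1]
Counts: [0, 2, 2, 0, 0, 0, 1, 1, 1, 1]

Sorted: [1, 1, 2, 2, 6, 7, 8, 9]


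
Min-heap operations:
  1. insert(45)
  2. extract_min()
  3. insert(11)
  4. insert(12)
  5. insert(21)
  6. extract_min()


insert(45) -> [45]
extract_min()->45, []
insert(11) -> [11]
insert(12) -> [11, 12]
insert(21) -> [11, 12, 21]
extract_min()->11, [12, 21]

Final heap: [12, 21]


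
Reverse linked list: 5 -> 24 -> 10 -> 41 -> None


Step 1: curr=5, set curr.next=prev(None) | reversed so far: 5
Step 2: curr=24, set curr.next=prev(5) | reversed so far: 24 -> 5
Step 3: curr=10, set curr.next=prev(24) | reversed so far: 10 -> 24 -> 5
Step 4: curr=41, set curr.next=prev(10) | reversed so far: 41 -> 10 -> 24 -> 5

41 -> 10 -> 24 -> 5 -> None


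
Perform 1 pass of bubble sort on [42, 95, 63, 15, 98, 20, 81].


Initial: [42, 95, 63, 15, 98, 20, 81]
Pass 1: [42, 63, 15, 95, 20, 81, 98] (4 swaps)

After 1 pass: [42, 63, 15, 95, 20, 81, 98]


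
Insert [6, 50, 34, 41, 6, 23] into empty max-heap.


Insert 6: [6]
Insert 50: [50, 6]
Insert 34: [50, 6, 34]
Insert 41: [50, 41, 34, 6]
Insert 6: [50, 41, 34, 6, 6]
Insert 23: [50, 41, 34, 6, 6, 23]

Final heap: [50, 41, 34, 6, 6, 23]


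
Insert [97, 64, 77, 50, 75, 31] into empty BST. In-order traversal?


Insert 97: root
Insert 64: L from 97
Insert 77: L from 97 -> R from 64
Insert 50: L from 97 -> L from 64
Insert 75: L from 97 -> R from 64 -> L from 77
Insert 31: L from 97 -> L from 64 -> L from 50

In-order: [31, 50, 64, 75, 77, 97]


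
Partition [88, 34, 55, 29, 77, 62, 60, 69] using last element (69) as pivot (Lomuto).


Pivot: 69
  34 <= 69: swap -> [34, 88, 55, 29, 77, 62, 60, 69]
  55 <= 69: swap -> [34, 55, 88, 29, 77, 62, 60, 69]
  29 <= 69: swap -> [34, 55, 29, 88, 77, 62, 60, 69]
  62 <= 69: swap -> [34, 55, 29, 62, 77, 88, 60, 69]
  60 <= 69: swap -> [34, 55, 29, 62, 60, 88, 77, 69]
Place pivot at 5: [34, 55, 29, 62, 60, 69, 77, 88]

Partitioned: [34, 55, 29, 62, 60, 69, 77, 88]


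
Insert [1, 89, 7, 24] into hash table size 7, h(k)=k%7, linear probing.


Insert 1: h=1 -> slot 1
Insert 89: h=5 -> slot 5
Insert 7: h=0 -> slot 0
Insert 24: h=3 -> slot 3

Table: [7, 1, None, 24, None, 89, None]


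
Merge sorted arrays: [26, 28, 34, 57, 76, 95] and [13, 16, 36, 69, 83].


Take 13 from B
Take 16 from B
Take 26 from A
Take 28 from A
Take 34 from A
Take 36 from B
Take 57 from A
Take 69 from B
Take 76 from A
Take 83 from B

Merged: [13, 16, 26, 28, 34, 36, 57, 69, 76, 83, 95]


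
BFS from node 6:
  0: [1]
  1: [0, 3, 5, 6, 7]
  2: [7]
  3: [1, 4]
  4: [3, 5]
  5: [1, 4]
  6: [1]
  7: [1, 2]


Visit 6, enqueue [1]
Visit 1, enqueue [0, 3, 5, 7]
Visit 0, enqueue []
Visit 3, enqueue [4]
Visit 5, enqueue []
Visit 7, enqueue [2]
Visit 4, enqueue []
Visit 2, enqueue []

BFS order: [6, 1, 0, 3, 5, 7, 4, 2]


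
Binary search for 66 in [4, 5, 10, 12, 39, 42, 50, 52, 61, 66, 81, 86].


Step 1: lo=0, hi=11, mid=5, val=42
Step 2: lo=6, hi=11, mid=8, val=61
Step 3: lo=9, hi=11, mid=10, val=81
Step 4: lo=9, hi=9, mid=9, val=66

Found at index 9


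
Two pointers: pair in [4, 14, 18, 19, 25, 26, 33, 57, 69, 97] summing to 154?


lo=0(4)+hi=9(97)=101
lo=1(14)+hi=9(97)=111
lo=2(18)+hi=9(97)=115
lo=3(19)+hi=9(97)=116
lo=4(25)+hi=9(97)=122
lo=5(26)+hi=9(97)=123
lo=6(33)+hi=9(97)=130
lo=7(57)+hi=9(97)=154

Yes: 57+97=154


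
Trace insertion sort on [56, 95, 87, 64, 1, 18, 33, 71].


Initial: [56, 95, 87, 64, 1, 18, 33, 71]
Insert 95: [56, 95, 87, 64, 1, 18, 33, 71]
Insert 87: [56, 87, 95, 64, 1, 18, 33, 71]
Insert 64: [56, 64, 87, 95, 1, 18, 33, 71]
Insert 1: [1, 56, 64, 87, 95, 18, 33, 71]
Insert 18: [1, 18, 56, 64, 87, 95, 33, 71]
Insert 33: [1, 18, 33, 56, 64, 87, 95, 71]
Insert 71: [1, 18, 33, 56, 64, 71, 87, 95]

Sorted: [1, 18, 33, 56, 64, 71, 87, 95]


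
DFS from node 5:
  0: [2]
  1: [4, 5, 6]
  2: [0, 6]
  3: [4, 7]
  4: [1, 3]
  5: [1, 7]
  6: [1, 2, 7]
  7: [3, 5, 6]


Visit 5, push [7, 1]
Visit 1, push [6, 4]
Visit 4, push [3]
Visit 3, push [7]
Visit 7, push [6]
Visit 6, push [2]
Visit 2, push [0]
Visit 0, push []

DFS order: [5, 1, 4, 3, 7, 6, 2, 0]


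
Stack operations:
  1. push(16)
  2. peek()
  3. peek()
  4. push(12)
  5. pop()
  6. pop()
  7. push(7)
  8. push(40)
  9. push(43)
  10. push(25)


push(16) -> [16]
peek()->16
peek()->16
push(12) -> [16, 12]
pop()->12, [16]
pop()->16, []
push(7) -> [7]
push(40) -> [7, 40]
push(43) -> [7, 40, 43]
push(25) -> [7, 40, 43, 25]

Final stack: [7, 40, 43, 25]


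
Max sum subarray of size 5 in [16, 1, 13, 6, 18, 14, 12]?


[0:5]: 54
[1:6]: 52
[2:7]: 63

Max: 63 at [2:7]


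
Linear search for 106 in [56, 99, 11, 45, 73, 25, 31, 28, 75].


i=0: 56!=106
i=1: 99!=106
i=2: 11!=106
i=3: 45!=106
i=4: 73!=106
i=5: 25!=106
i=6: 31!=106
i=7: 28!=106
i=8: 75!=106

Not found, 9 comps


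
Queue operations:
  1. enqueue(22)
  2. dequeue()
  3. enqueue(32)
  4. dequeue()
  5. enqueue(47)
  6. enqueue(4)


enqueue(22) -> [22]
dequeue()->22, []
enqueue(32) -> [32]
dequeue()->32, []
enqueue(47) -> [47]
enqueue(4) -> [47, 4]

Final queue: [47, 4]


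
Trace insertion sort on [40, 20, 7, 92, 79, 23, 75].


Initial: [40, 20, 7, 92, 79, 23, 75]
Insert 20: [20, 40, 7, 92, 79, 23, 75]
Insert 7: [7, 20, 40, 92, 79, 23, 75]
Insert 92: [7, 20, 40, 92, 79, 23, 75]
Insert 79: [7, 20, 40, 79, 92, 23, 75]
Insert 23: [7, 20, 23, 40, 79, 92, 75]
Insert 75: [7, 20, 23, 40, 75, 79, 92]

Sorted: [7, 20, 23, 40, 75, 79, 92]


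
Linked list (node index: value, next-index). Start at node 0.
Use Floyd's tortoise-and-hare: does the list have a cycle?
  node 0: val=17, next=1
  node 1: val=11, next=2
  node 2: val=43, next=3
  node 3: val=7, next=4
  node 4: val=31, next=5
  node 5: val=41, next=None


Floyd's tortoise (slow, +1) and hare (fast, +2):
  init: slow=0, fast=0
  step 1: slow=1, fast=2
  step 2: slow=2, fast=4
  step 3: fast 4->5->None, no cycle

Cycle: no


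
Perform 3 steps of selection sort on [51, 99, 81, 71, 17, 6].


Initial: [51, 99, 81, 71, 17, 6]
Step 1: min=6 at 5
  Swap: [6, 99, 81, 71, 17, 51]
Step 2: min=17 at 4
  Swap: [6, 17, 81, 71, 99, 51]
Step 3: min=51 at 5
  Swap: [6, 17, 51, 71, 99, 81]

After 3 steps: [6, 17, 51, 71, 99, 81]


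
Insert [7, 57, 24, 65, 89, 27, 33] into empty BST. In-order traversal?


Insert 7: root
Insert 57: R from 7
Insert 24: R from 7 -> L from 57
Insert 65: R from 7 -> R from 57
Insert 89: R from 7 -> R from 57 -> R from 65
Insert 27: R from 7 -> L from 57 -> R from 24
Insert 33: R from 7 -> L from 57 -> R from 24 -> R from 27

In-order: [7, 24, 27, 33, 57, 65, 89]


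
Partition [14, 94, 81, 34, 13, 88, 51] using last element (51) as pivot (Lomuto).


Pivot: 51
  14 <= 51: advance i (no swap)
  34 <= 51: swap -> [14, 34, 81, 94, 13, 88, 51]
  13 <= 51: swap -> [14, 34, 13, 94, 81, 88, 51]
Place pivot at 3: [14, 34, 13, 51, 81, 88, 94]

Partitioned: [14, 34, 13, 51, 81, 88, 94]


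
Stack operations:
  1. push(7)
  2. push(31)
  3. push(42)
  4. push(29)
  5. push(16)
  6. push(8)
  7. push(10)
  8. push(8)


push(7) -> [7]
push(31) -> [7, 31]
push(42) -> [7, 31, 42]
push(29) -> [7, 31, 42, 29]
push(16) -> [7, 31, 42, 29, 16]
push(8) -> [7, 31, 42, 29, 16, 8]
push(10) -> [7, 31, 42, 29, 16, 8, 10]
push(8) -> [7, 31, 42, 29, 16, 8, 10, 8]

Final stack: [7, 31, 42, 29, 16, 8, 10, 8]


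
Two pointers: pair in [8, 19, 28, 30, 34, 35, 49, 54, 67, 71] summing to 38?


lo=0(8)+hi=9(71)=79
lo=0(8)+hi=8(67)=75
lo=0(8)+hi=7(54)=62
lo=0(8)+hi=6(49)=57
lo=0(8)+hi=5(35)=43
lo=0(8)+hi=4(34)=42
lo=0(8)+hi=3(30)=38

Yes: 8+30=38


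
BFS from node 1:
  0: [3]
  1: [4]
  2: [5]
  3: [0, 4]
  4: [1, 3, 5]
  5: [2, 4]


Visit 1, enqueue [4]
Visit 4, enqueue [3, 5]
Visit 3, enqueue [0]
Visit 5, enqueue [2]
Visit 0, enqueue []
Visit 2, enqueue []

BFS order: [1, 4, 3, 5, 0, 2]


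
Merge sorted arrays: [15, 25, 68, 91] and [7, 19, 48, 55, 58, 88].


Take 7 from B
Take 15 from A
Take 19 from B
Take 25 from A
Take 48 from B
Take 55 from B
Take 58 from B
Take 68 from A
Take 88 from B

Merged: [7, 15, 19, 25, 48, 55, 58, 68, 88, 91]


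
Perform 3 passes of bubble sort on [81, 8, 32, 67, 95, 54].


Initial: [81, 8, 32, 67, 95, 54]
Pass 1: [8, 32, 67, 81, 54, 95] (4 swaps)
Pass 2: [8, 32, 67, 54, 81, 95] (1 swaps)
Pass 3: [8, 32, 54, 67, 81, 95] (1 swaps)

After 3 passes: [8, 32, 54, 67, 81, 95]


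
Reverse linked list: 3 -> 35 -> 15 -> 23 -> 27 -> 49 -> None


Step 1: curr=3, set curr.next=prev(None) | reversed so far: 3
Step 2: curr=35, set curr.next=prev(3) | reversed so far: 35 -> 3
Step 3: curr=15, set curr.next=prev(35) | reversed so far: 15 -> 35 -> 3
Step 4: curr=23, set curr.next=prev(15) | reversed so far: 23 -> 15 -> 35 -> 3
Step 5: curr=27, set curr.next=prev(23) | reversed so far: 27 -> 23 -> 15 -> 35 -> 3
Step 6: curr=49, set curr.next=prev(27) | reversed so far: 49 -> 27 -> 23 -> 15 -> 35 -> 3

49 -> 27 -> 23 -> 15 -> 35 -> 3 -> None


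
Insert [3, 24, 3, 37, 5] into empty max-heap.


Insert 3: [3]
Insert 24: [24, 3]
Insert 3: [24, 3, 3]
Insert 37: [37, 24, 3, 3]
Insert 5: [37, 24, 3, 3, 5]

Final heap: [37, 24, 3, 3, 5]


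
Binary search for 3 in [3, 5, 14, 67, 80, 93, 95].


Step 1: lo=0, hi=6, mid=3, val=67
Step 2: lo=0, hi=2, mid=1, val=5
Step 3: lo=0, hi=0, mid=0, val=3

Found at index 0


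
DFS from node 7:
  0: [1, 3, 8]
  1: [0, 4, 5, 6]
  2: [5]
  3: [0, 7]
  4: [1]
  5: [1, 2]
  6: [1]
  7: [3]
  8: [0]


Visit 7, push [3]
Visit 3, push [0]
Visit 0, push [8, 1]
Visit 1, push [6, 5, 4]
Visit 4, push []
Visit 5, push [2]
Visit 2, push []
Visit 6, push []
Visit 8, push []

DFS order: [7, 3, 0, 1, 4, 5, 2, 6, 8]


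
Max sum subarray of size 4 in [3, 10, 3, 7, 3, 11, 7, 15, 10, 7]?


[0:4]: 23
[1:5]: 23
[2:6]: 24
[3:7]: 28
[4:8]: 36
[5:9]: 43
[6:10]: 39

Max: 43 at [5:9]


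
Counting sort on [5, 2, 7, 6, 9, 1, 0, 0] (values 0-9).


Input: [5, 2, 7, 6, 9, 1, 0, 0]
Counts: [2, 1, 1, 0, 0, 1, 1, 1, 0, 1]

Sorted: [0, 0, 1, 2, 5, 6, 7, 9]


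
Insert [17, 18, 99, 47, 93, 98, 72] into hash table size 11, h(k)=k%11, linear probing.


Insert 17: h=6 -> slot 6
Insert 18: h=7 -> slot 7
Insert 99: h=0 -> slot 0
Insert 47: h=3 -> slot 3
Insert 93: h=5 -> slot 5
Insert 98: h=10 -> slot 10
Insert 72: h=6, 2 probes -> slot 8

Table: [99, None, None, 47, None, 93, 17, 18, 72, None, 98]


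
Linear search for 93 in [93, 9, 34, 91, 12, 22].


i=0: 93==93 found!

Found at 0, 1 comps


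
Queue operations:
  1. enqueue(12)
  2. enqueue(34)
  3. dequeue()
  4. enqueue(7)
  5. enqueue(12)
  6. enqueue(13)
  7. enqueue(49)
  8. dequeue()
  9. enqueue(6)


enqueue(12) -> [12]
enqueue(34) -> [12, 34]
dequeue()->12, [34]
enqueue(7) -> [34, 7]
enqueue(12) -> [34, 7, 12]
enqueue(13) -> [34, 7, 12, 13]
enqueue(49) -> [34, 7, 12, 13, 49]
dequeue()->34, [7, 12, 13, 49]
enqueue(6) -> [7, 12, 13, 49, 6]

Final queue: [7, 12, 13, 49, 6]


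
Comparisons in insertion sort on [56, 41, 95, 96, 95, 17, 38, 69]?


Algorithm: insertion sort
Input: [56, 41, 95, 96, 95, 17, 38, 69]
Sorted: [17, 38, 41, 56, 69, 95, 95, 96]

20


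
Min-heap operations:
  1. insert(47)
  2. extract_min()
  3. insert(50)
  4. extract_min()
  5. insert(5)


insert(47) -> [47]
extract_min()->47, []
insert(50) -> [50]
extract_min()->50, []
insert(5) -> [5]

Final heap: [5]


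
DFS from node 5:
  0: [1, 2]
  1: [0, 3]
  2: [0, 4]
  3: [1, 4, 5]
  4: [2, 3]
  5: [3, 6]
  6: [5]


Visit 5, push [6, 3]
Visit 3, push [4, 1]
Visit 1, push [0]
Visit 0, push [2]
Visit 2, push [4]
Visit 4, push []
Visit 6, push []

DFS order: [5, 3, 1, 0, 2, 4, 6]


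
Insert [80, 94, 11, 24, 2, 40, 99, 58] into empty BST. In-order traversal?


Insert 80: root
Insert 94: R from 80
Insert 11: L from 80
Insert 24: L from 80 -> R from 11
Insert 2: L from 80 -> L from 11
Insert 40: L from 80 -> R from 11 -> R from 24
Insert 99: R from 80 -> R from 94
Insert 58: L from 80 -> R from 11 -> R from 24 -> R from 40

In-order: [2, 11, 24, 40, 58, 80, 94, 99]


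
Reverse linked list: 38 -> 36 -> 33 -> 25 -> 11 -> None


Step 1: curr=38, set curr.next=prev(None) | reversed so far: 38
Step 2: curr=36, set curr.next=prev(38) | reversed so far: 36 -> 38
Step 3: curr=33, set curr.next=prev(36) | reversed so far: 33 -> 36 -> 38
Step 4: curr=25, set curr.next=prev(33) | reversed so far: 25 -> 33 -> 36 -> 38
Step 5: curr=11, set curr.next=prev(25) | reversed so far: 11 -> 25 -> 33 -> 36 -> 38

11 -> 25 -> 33 -> 36 -> 38 -> None


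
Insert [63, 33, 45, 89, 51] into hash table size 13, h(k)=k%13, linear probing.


Insert 63: h=11 -> slot 11
Insert 33: h=7 -> slot 7
Insert 45: h=6 -> slot 6
Insert 89: h=11, 1 probes -> slot 12
Insert 51: h=12, 1 probes -> slot 0

Table: [51, None, None, None, None, None, 45, 33, None, None, None, 63, 89]


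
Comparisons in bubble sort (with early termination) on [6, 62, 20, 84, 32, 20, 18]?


Algorithm: bubble sort (with early termination)
Input: [6, 62, 20, 84, 32, 20, 18]
Sorted: [6, 18, 20, 20, 32, 62, 84]

21


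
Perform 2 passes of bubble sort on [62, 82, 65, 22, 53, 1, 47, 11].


Initial: [62, 82, 65, 22, 53, 1, 47, 11]
Pass 1: [62, 65, 22, 53, 1, 47, 11, 82] (6 swaps)
Pass 2: [62, 22, 53, 1, 47, 11, 65, 82] (5 swaps)

After 2 passes: [62, 22, 53, 1, 47, 11, 65, 82]


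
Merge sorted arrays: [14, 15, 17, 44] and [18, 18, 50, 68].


Take 14 from A
Take 15 from A
Take 17 from A
Take 18 from B
Take 18 from B
Take 44 from A

Merged: [14, 15, 17, 18, 18, 44, 50, 68]


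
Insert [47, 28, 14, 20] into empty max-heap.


Insert 47: [47]
Insert 28: [47, 28]
Insert 14: [47, 28, 14]
Insert 20: [47, 28, 14, 20]

Final heap: [47, 28, 14, 20]


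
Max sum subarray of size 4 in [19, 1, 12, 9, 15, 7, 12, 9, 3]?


[0:4]: 41
[1:5]: 37
[2:6]: 43
[3:7]: 43
[4:8]: 43
[5:9]: 31

Max: 43 at [2:6]


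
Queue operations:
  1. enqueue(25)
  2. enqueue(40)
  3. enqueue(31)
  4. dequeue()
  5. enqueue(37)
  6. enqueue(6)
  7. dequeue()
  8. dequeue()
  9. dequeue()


enqueue(25) -> [25]
enqueue(40) -> [25, 40]
enqueue(31) -> [25, 40, 31]
dequeue()->25, [40, 31]
enqueue(37) -> [40, 31, 37]
enqueue(6) -> [40, 31, 37, 6]
dequeue()->40, [31, 37, 6]
dequeue()->31, [37, 6]
dequeue()->37, [6]

Final queue: [6]


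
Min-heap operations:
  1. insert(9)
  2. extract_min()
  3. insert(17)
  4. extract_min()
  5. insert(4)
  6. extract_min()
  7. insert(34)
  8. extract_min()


insert(9) -> [9]
extract_min()->9, []
insert(17) -> [17]
extract_min()->17, []
insert(4) -> [4]
extract_min()->4, []
insert(34) -> [34]
extract_min()->34, []

Final heap: []


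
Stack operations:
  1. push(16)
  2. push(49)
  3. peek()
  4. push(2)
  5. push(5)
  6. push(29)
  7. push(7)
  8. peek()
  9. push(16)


push(16) -> [16]
push(49) -> [16, 49]
peek()->49
push(2) -> [16, 49, 2]
push(5) -> [16, 49, 2, 5]
push(29) -> [16, 49, 2, 5, 29]
push(7) -> [16, 49, 2, 5, 29, 7]
peek()->7
push(16) -> [16, 49, 2, 5, 29, 7, 16]

Final stack: [16, 49, 2, 5, 29, 7, 16]


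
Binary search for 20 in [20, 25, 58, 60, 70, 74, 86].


Step 1: lo=0, hi=6, mid=3, val=60
Step 2: lo=0, hi=2, mid=1, val=25
Step 3: lo=0, hi=0, mid=0, val=20

Found at index 0


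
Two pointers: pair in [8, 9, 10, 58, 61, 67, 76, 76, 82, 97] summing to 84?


lo=0(8)+hi=9(97)=105
lo=0(8)+hi=8(82)=90
lo=0(8)+hi=7(76)=84

Yes: 8+76=84


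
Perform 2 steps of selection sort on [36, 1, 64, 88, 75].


Initial: [36, 1, 64, 88, 75]
Step 1: min=1 at 1
  Swap: [1, 36, 64, 88, 75]
Step 2: min=36 at 1
  Swap: [1, 36, 64, 88, 75]

After 2 steps: [1, 36, 64, 88, 75]


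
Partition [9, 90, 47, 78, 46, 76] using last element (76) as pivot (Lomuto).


Pivot: 76
  9 <= 76: advance i (no swap)
  47 <= 76: swap -> [9, 47, 90, 78, 46, 76]
  46 <= 76: swap -> [9, 47, 46, 78, 90, 76]
Place pivot at 3: [9, 47, 46, 76, 90, 78]

Partitioned: [9, 47, 46, 76, 90, 78]


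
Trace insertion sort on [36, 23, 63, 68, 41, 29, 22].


Initial: [36, 23, 63, 68, 41, 29, 22]
Insert 23: [23, 36, 63, 68, 41, 29, 22]
Insert 63: [23, 36, 63, 68, 41, 29, 22]
Insert 68: [23, 36, 63, 68, 41, 29, 22]
Insert 41: [23, 36, 41, 63, 68, 29, 22]
Insert 29: [23, 29, 36, 41, 63, 68, 22]
Insert 22: [22, 23, 29, 36, 41, 63, 68]

Sorted: [22, 23, 29, 36, 41, 63, 68]


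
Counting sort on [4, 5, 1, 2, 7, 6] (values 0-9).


Input: [4, 5, 1, 2, 7, 6]
Counts: [0, 1, 1, 0, 1, 1, 1, 1, 0, 0]

Sorted: [1, 2, 4, 5, 6, 7]


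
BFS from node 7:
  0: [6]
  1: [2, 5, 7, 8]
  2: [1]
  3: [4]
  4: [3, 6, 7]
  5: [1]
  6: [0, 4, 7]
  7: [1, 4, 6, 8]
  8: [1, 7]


Visit 7, enqueue [1, 4, 6, 8]
Visit 1, enqueue [2, 5]
Visit 4, enqueue [3]
Visit 6, enqueue [0]
Visit 8, enqueue []
Visit 2, enqueue []
Visit 5, enqueue []
Visit 3, enqueue []
Visit 0, enqueue []

BFS order: [7, 1, 4, 6, 8, 2, 5, 3, 0]


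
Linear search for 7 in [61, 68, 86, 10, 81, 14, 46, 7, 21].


i=0: 61!=7
i=1: 68!=7
i=2: 86!=7
i=3: 10!=7
i=4: 81!=7
i=5: 14!=7
i=6: 46!=7
i=7: 7==7 found!

Found at 7, 8 comps


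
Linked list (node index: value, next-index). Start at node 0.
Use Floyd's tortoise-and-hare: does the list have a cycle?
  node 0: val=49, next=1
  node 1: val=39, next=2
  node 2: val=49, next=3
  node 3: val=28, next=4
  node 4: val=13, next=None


Floyd's tortoise (slow, +1) and hare (fast, +2):
  init: slow=0, fast=0
  step 1: slow=1, fast=2
  step 2: slow=2, fast=4
  step 3: fast -> None, no cycle

Cycle: no


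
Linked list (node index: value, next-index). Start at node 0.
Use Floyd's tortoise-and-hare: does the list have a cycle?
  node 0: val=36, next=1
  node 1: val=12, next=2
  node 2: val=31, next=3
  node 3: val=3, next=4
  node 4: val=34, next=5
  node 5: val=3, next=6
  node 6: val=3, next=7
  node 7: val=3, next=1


Floyd's tortoise (slow, +1) and hare (fast, +2):
  init: slow=0, fast=0
  step 1: slow=1, fast=2
  step 2: slow=2, fast=4
  step 3: slow=3, fast=6
  step 4: slow=4, fast=1
  step 5: slow=5, fast=3
  step 6: slow=6, fast=5
  step 7: slow=7, fast=7
  slow == fast at node 7: cycle detected

Cycle: yes


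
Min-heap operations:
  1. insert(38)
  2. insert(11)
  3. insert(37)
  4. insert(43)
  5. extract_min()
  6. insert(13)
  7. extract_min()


insert(38) -> [38]
insert(11) -> [11, 38]
insert(37) -> [11, 38, 37]
insert(43) -> [11, 38, 37, 43]
extract_min()->11, [37, 38, 43]
insert(13) -> [13, 37, 43, 38]
extract_min()->13, [37, 38, 43]

Final heap: [37, 38, 43]


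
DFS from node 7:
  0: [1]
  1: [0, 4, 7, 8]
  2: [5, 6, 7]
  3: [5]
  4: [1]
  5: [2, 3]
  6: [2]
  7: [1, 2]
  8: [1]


Visit 7, push [2, 1]
Visit 1, push [8, 4, 0]
Visit 0, push []
Visit 4, push []
Visit 8, push []
Visit 2, push [6, 5]
Visit 5, push [3]
Visit 3, push []
Visit 6, push []

DFS order: [7, 1, 0, 4, 8, 2, 5, 3, 6]


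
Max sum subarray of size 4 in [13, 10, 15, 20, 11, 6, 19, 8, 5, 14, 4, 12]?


[0:4]: 58
[1:5]: 56
[2:6]: 52
[3:7]: 56
[4:8]: 44
[5:9]: 38
[6:10]: 46
[7:11]: 31
[8:12]: 35

Max: 58 at [0:4]


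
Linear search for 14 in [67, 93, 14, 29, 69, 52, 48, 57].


i=0: 67!=14
i=1: 93!=14
i=2: 14==14 found!

Found at 2, 3 comps


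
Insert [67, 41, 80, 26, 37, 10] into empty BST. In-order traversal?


Insert 67: root
Insert 41: L from 67
Insert 80: R from 67
Insert 26: L from 67 -> L from 41
Insert 37: L from 67 -> L from 41 -> R from 26
Insert 10: L from 67 -> L from 41 -> L from 26

In-order: [10, 26, 37, 41, 67, 80]


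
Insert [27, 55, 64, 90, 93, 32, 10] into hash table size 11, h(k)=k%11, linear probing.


Insert 27: h=5 -> slot 5
Insert 55: h=0 -> slot 0
Insert 64: h=9 -> slot 9
Insert 90: h=2 -> slot 2
Insert 93: h=5, 1 probes -> slot 6
Insert 32: h=10 -> slot 10
Insert 10: h=10, 2 probes -> slot 1

Table: [55, 10, 90, None, None, 27, 93, None, None, 64, 32]


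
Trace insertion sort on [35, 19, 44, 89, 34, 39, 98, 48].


Initial: [35, 19, 44, 89, 34, 39, 98, 48]
Insert 19: [19, 35, 44, 89, 34, 39, 98, 48]
Insert 44: [19, 35, 44, 89, 34, 39, 98, 48]
Insert 89: [19, 35, 44, 89, 34, 39, 98, 48]
Insert 34: [19, 34, 35, 44, 89, 39, 98, 48]
Insert 39: [19, 34, 35, 39, 44, 89, 98, 48]
Insert 98: [19, 34, 35, 39, 44, 89, 98, 48]
Insert 48: [19, 34, 35, 39, 44, 48, 89, 98]

Sorted: [19, 34, 35, 39, 44, 48, 89, 98]


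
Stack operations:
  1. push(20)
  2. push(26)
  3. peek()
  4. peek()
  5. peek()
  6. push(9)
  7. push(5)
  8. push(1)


push(20) -> [20]
push(26) -> [20, 26]
peek()->26
peek()->26
peek()->26
push(9) -> [20, 26, 9]
push(5) -> [20, 26, 9, 5]
push(1) -> [20, 26, 9, 5, 1]

Final stack: [20, 26, 9, 5, 1]


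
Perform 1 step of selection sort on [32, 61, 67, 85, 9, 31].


Initial: [32, 61, 67, 85, 9, 31]
Step 1: min=9 at 4
  Swap: [9, 61, 67, 85, 32, 31]

After 1 step: [9, 61, 67, 85, 32, 31]


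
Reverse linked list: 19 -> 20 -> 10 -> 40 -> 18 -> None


Step 1: curr=19, set curr.next=prev(None) | reversed so far: 19
Step 2: curr=20, set curr.next=prev(19) | reversed so far: 20 -> 19
Step 3: curr=10, set curr.next=prev(20) | reversed so far: 10 -> 20 -> 19
Step 4: curr=40, set curr.next=prev(10) | reversed so far: 40 -> 10 -> 20 -> 19
Step 5: curr=18, set curr.next=prev(40) | reversed so far: 18 -> 40 -> 10 -> 20 -> 19

18 -> 40 -> 10 -> 20 -> 19 -> None


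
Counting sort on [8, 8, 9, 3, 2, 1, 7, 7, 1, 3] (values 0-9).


Input: [8, 8, 9, 3, 2, 1, 7, 7, 1, 3]
Counts: [0, 2, 1, 2, 0, 0, 0, 2, 2, 1]

Sorted: [1, 1, 2, 3, 3, 7, 7, 8, 8, 9]


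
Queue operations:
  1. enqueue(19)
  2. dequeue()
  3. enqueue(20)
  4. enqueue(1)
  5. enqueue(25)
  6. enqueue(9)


enqueue(19) -> [19]
dequeue()->19, []
enqueue(20) -> [20]
enqueue(1) -> [20, 1]
enqueue(25) -> [20, 1, 25]
enqueue(9) -> [20, 1, 25, 9]

Final queue: [20, 1, 25, 9]


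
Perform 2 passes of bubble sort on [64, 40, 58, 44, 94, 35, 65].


Initial: [64, 40, 58, 44, 94, 35, 65]
Pass 1: [40, 58, 44, 64, 35, 65, 94] (5 swaps)
Pass 2: [40, 44, 58, 35, 64, 65, 94] (2 swaps)

After 2 passes: [40, 44, 58, 35, 64, 65, 94]


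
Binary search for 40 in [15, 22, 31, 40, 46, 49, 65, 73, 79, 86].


Step 1: lo=0, hi=9, mid=4, val=46
Step 2: lo=0, hi=3, mid=1, val=22
Step 3: lo=2, hi=3, mid=2, val=31
Step 4: lo=3, hi=3, mid=3, val=40

Found at index 3


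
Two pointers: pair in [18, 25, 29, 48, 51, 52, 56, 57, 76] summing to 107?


lo=0(18)+hi=8(76)=94
lo=1(25)+hi=8(76)=101
lo=2(29)+hi=8(76)=105
lo=3(48)+hi=8(76)=124
lo=3(48)+hi=7(57)=105
lo=4(51)+hi=7(57)=108
lo=4(51)+hi=6(56)=107

Yes: 51+56=107


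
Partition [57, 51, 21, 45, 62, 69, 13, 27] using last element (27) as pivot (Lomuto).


Pivot: 27
  21 <= 27: swap -> [21, 51, 57, 45, 62, 69, 13, 27]
  13 <= 27: swap -> [21, 13, 57, 45, 62, 69, 51, 27]
Place pivot at 2: [21, 13, 27, 45, 62, 69, 51, 57]

Partitioned: [21, 13, 27, 45, 62, 69, 51, 57]


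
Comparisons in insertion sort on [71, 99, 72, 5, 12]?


Algorithm: insertion sort
Input: [71, 99, 72, 5, 12]
Sorted: [5, 12, 71, 72, 99]

10


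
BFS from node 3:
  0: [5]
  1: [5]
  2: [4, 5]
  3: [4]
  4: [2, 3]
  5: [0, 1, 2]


Visit 3, enqueue [4]
Visit 4, enqueue [2]
Visit 2, enqueue [5]
Visit 5, enqueue [0, 1]
Visit 0, enqueue []
Visit 1, enqueue []

BFS order: [3, 4, 2, 5, 0, 1]


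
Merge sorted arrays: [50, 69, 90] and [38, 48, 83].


Take 38 from B
Take 48 from B
Take 50 from A
Take 69 from A
Take 83 from B

Merged: [38, 48, 50, 69, 83, 90]


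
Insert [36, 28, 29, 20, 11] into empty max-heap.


Insert 36: [36]
Insert 28: [36, 28]
Insert 29: [36, 28, 29]
Insert 20: [36, 28, 29, 20]
Insert 11: [36, 28, 29, 20, 11]

Final heap: [36, 28, 29, 20, 11]


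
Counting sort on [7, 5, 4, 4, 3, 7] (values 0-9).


Input: [7, 5, 4, 4, 3, 7]
Counts: [0, 0, 0, 1, 2, 1, 0, 2, 0, 0]

Sorted: [3, 4, 4, 5, 7, 7]


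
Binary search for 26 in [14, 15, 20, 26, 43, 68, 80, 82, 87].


Step 1: lo=0, hi=8, mid=4, val=43
Step 2: lo=0, hi=3, mid=1, val=15
Step 3: lo=2, hi=3, mid=2, val=20
Step 4: lo=3, hi=3, mid=3, val=26

Found at index 3


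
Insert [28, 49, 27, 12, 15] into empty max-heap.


Insert 28: [28]
Insert 49: [49, 28]
Insert 27: [49, 28, 27]
Insert 12: [49, 28, 27, 12]
Insert 15: [49, 28, 27, 12, 15]

Final heap: [49, 28, 27, 12, 15]


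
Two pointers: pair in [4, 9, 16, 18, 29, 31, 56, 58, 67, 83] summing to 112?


lo=0(4)+hi=9(83)=87
lo=1(9)+hi=9(83)=92
lo=2(16)+hi=9(83)=99
lo=3(18)+hi=9(83)=101
lo=4(29)+hi=9(83)=112

Yes: 29+83=112


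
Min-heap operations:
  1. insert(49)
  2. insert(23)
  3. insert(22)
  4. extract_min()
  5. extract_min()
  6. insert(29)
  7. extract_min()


insert(49) -> [49]
insert(23) -> [23, 49]
insert(22) -> [22, 49, 23]
extract_min()->22, [23, 49]
extract_min()->23, [49]
insert(29) -> [29, 49]
extract_min()->29, [49]

Final heap: [49]


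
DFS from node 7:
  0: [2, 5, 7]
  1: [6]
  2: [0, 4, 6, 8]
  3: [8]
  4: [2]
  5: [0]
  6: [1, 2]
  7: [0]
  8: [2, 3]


Visit 7, push [0]
Visit 0, push [5, 2]
Visit 2, push [8, 6, 4]
Visit 4, push []
Visit 6, push [1]
Visit 1, push []
Visit 8, push [3]
Visit 3, push []
Visit 5, push []

DFS order: [7, 0, 2, 4, 6, 1, 8, 3, 5]


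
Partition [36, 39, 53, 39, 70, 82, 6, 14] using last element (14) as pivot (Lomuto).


Pivot: 14
  6 <= 14: swap -> [6, 39, 53, 39, 70, 82, 36, 14]
Place pivot at 1: [6, 14, 53, 39, 70, 82, 36, 39]

Partitioned: [6, 14, 53, 39, 70, 82, 36, 39]


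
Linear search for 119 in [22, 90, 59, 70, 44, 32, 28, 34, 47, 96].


i=0: 22!=119
i=1: 90!=119
i=2: 59!=119
i=3: 70!=119
i=4: 44!=119
i=5: 32!=119
i=6: 28!=119
i=7: 34!=119
i=8: 47!=119
i=9: 96!=119

Not found, 10 comps


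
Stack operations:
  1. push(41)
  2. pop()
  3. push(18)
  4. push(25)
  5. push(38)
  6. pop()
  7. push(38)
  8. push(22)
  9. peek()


push(41) -> [41]
pop()->41, []
push(18) -> [18]
push(25) -> [18, 25]
push(38) -> [18, 25, 38]
pop()->38, [18, 25]
push(38) -> [18, 25, 38]
push(22) -> [18, 25, 38, 22]
peek()->22

Final stack: [18, 25, 38, 22]


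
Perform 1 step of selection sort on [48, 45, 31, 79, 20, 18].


Initial: [48, 45, 31, 79, 20, 18]
Step 1: min=18 at 5
  Swap: [18, 45, 31, 79, 20, 48]

After 1 step: [18, 45, 31, 79, 20, 48]


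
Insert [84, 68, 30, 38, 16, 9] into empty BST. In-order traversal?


Insert 84: root
Insert 68: L from 84
Insert 30: L from 84 -> L from 68
Insert 38: L from 84 -> L from 68 -> R from 30
Insert 16: L from 84 -> L from 68 -> L from 30
Insert 9: L from 84 -> L from 68 -> L from 30 -> L from 16

In-order: [9, 16, 30, 38, 68, 84]


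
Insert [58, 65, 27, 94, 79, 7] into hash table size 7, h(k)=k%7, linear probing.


Insert 58: h=2 -> slot 2
Insert 65: h=2, 1 probes -> slot 3
Insert 27: h=6 -> slot 6
Insert 94: h=3, 1 probes -> slot 4
Insert 79: h=2, 3 probes -> slot 5
Insert 7: h=0 -> slot 0

Table: [7, None, 58, 65, 94, 79, 27]


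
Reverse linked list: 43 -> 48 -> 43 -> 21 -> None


Step 1: curr=43, set curr.next=prev(None) | reversed so far: 43
Step 2: curr=48, set curr.next=prev(43) | reversed so far: 48 -> 43
Step 3: curr=43, set curr.next=prev(48) | reversed so far: 43 -> 48 -> 43
Step 4: curr=21, set curr.next=prev(43) | reversed so far: 21 -> 43 -> 48 -> 43

21 -> 43 -> 48 -> 43 -> None


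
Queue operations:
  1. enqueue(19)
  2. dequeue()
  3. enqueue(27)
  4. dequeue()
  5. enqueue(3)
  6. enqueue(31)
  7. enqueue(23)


enqueue(19) -> [19]
dequeue()->19, []
enqueue(27) -> [27]
dequeue()->27, []
enqueue(3) -> [3]
enqueue(31) -> [3, 31]
enqueue(23) -> [3, 31, 23]

Final queue: [3, 31, 23]


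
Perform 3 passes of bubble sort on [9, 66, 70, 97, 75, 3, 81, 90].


Initial: [9, 66, 70, 97, 75, 3, 81, 90]
Pass 1: [9, 66, 70, 75, 3, 81, 90, 97] (4 swaps)
Pass 2: [9, 66, 70, 3, 75, 81, 90, 97] (1 swaps)
Pass 3: [9, 66, 3, 70, 75, 81, 90, 97] (1 swaps)

After 3 passes: [9, 66, 3, 70, 75, 81, 90, 97]


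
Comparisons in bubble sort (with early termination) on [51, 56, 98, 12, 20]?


Algorithm: bubble sort (with early termination)
Input: [51, 56, 98, 12, 20]
Sorted: [12, 20, 51, 56, 98]

10


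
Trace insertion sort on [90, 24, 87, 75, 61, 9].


Initial: [90, 24, 87, 75, 61, 9]
Insert 24: [24, 90, 87, 75, 61, 9]
Insert 87: [24, 87, 90, 75, 61, 9]
Insert 75: [24, 75, 87, 90, 61, 9]
Insert 61: [24, 61, 75, 87, 90, 9]
Insert 9: [9, 24, 61, 75, 87, 90]

Sorted: [9, 24, 61, 75, 87, 90]


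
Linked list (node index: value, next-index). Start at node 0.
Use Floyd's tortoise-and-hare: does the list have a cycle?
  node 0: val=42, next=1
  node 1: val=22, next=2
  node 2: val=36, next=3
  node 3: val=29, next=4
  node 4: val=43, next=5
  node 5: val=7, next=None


Floyd's tortoise (slow, +1) and hare (fast, +2):
  init: slow=0, fast=0
  step 1: slow=1, fast=2
  step 2: slow=2, fast=4
  step 3: fast 4->5->None, no cycle

Cycle: no


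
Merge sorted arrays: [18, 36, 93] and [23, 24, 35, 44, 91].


Take 18 from A
Take 23 from B
Take 24 from B
Take 35 from B
Take 36 from A
Take 44 from B
Take 91 from B

Merged: [18, 23, 24, 35, 36, 44, 91, 93]


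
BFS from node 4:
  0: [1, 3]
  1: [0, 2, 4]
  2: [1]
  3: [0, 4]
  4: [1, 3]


Visit 4, enqueue [1, 3]
Visit 1, enqueue [0, 2]
Visit 3, enqueue []
Visit 0, enqueue []
Visit 2, enqueue []

BFS order: [4, 1, 3, 0, 2]


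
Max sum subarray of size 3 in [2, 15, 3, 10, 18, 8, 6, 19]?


[0:3]: 20
[1:4]: 28
[2:5]: 31
[3:6]: 36
[4:7]: 32
[5:8]: 33

Max: 36 at [3:6]


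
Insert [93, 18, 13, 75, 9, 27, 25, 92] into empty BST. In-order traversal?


Insert 93: root
Insert 18: L from 93
Insert 13: L from 93 -> L from 18
Insert 75: L from 93 -> R from 18
Insert 9: L from 93 -> L from 18 -> L from 13
Insert 27: L from 93 -> R from 18 -> L from 75
Insert 25: L from 93 -> R from 18 -> L from 75 -> L from 27
Insert 92: L from 93 -> R from 18 -> R from 75

In-order: [9, 13, 18, 25, 27, 75, 92, 93]


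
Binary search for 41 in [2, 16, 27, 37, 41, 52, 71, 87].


Step 1: lo=0, hi=7, mid=3, val=37
Step 2: lo=4, hi=7, mid=5, val=52
Step 3: lo=4, hi=4, mid=4, val=41

Found at index 4


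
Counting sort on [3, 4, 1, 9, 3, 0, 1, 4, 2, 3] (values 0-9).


Input: [3, 4, 1, 9, 3, 0, 1, 4, 2, 3]
Counts: [1, 2, 1, 3, 2, 0, 0, 0, 0, 1]

Sorted: [0, 1, 1, 2, 3, 3, 3, 4, 4, 9]


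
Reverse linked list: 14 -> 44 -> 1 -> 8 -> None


Step 1: curr=14, set curr.next=prev(None) | reversed so far: 14
Step 2: curr=44, set curr.next=prev(14) | reversed so far: 44 -> 14
Step 3: curr=1, set curr.next=prev(44) | reversed so far: 1 -> 44 -> 14
Step 4: curr=8, set curr.next=prev(1) | reversed so far: 8 -> 1 -> 44 -> 14

8 -> 1 -> 44 -> 14 -> None


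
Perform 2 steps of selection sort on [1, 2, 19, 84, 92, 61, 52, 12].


Initial: [1, 2, 19, 84, 92, 61, 52, 12]
Step 1: min=1 at 0
  Swap: [1, 2, 19, 84, 92, 61, 52, 12]
Step 2: min=2 at 1
  Swap: [1, 2, 19, 84, 92, 61, 52, 12]

After 2 steps: [1, 2, 19, 84, 92, 61, 52, 12]


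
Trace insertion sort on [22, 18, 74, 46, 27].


Initial: [22, 18, 74, 46, 27]
Insert 18: [18, 22, 74, 46, 27]
Insert 74: [18, 22, 74, 46, 27]
Insert 46: [18, 22, 46, 74, 27]
Insert 27: [18, 22, 27, 46, 74]

Sorted: [18, 22, 27, 46, 74]


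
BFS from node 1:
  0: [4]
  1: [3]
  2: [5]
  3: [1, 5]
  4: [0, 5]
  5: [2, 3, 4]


Visit 1, enqueue [3]
Visit 3, enqueue [5]
Visit 5, enqueue [2, 4]
Visit 2, enqueue []
Visit 4, enqueue [0]
Visit 0, enqueue []

BFS order: [1, 3, 5, 2, 4, 0]


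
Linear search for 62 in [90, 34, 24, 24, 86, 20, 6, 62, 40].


i=0: 90!=62
i=1: 34!=62
i=2: 24!=62
i=3: 24!=62
i=4: 86!=62
i=5: 20!=62
i=6: 6!=62
i=7: 62==62 found!

Found at 7, 8 comps


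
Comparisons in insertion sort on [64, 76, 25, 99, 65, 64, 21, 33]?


Algorithm: insertion sort
Input: [64, 76, 25, 99, 65, 64, 21, 33]
Sorted: [21, 25, 33, 64, 64, 65, 76, 99]

23


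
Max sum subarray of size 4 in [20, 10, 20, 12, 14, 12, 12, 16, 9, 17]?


[0:4]: 62
[1:5]: 56
[2:6]: 58
[3:7]: 50
[4:8]: 54
[5:9]: 49
[6:10]: 54

Max: 62 at [0:4]


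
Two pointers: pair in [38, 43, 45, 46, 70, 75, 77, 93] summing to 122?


lo=0(38)+hi=7(93)=131
lo=0(38)+hi=6(77)=115
lo=1(43)+hi=6(77)=120
lo=2(45)+hi=6(77)=122

Yes: 45+77=122


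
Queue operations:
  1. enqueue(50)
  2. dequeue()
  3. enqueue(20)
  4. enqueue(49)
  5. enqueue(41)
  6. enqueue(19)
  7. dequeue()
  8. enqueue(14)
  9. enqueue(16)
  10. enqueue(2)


enqueue(50) -> [50]
dequeue()->50, []
enqueue(20) -> [20]
enqueue(49) -> [20, 49]
enqueue(41) -> [20, 49, 41]
enqueue(19) -> [20, 49, 41, 19]
dequeue()->20, [49, 41, 19]
enqueue(14) -> [49, 41, 19, 14]
enqueue(16) -> [49, 41, 19, 14, 16]
enqueue(2) -> [49, 41, 19, 14, 16, 2]

Final queue: [49, 41, 19, 14, 16, 2]


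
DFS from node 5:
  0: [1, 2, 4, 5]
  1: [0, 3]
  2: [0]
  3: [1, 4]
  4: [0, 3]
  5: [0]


Visit 5, push [0]
Visit 0, push [4, 2, 1]
Visit 1, push [3]
Visit 3, push [4]
Visit 4, push []
Visit 2, push []

DFS order: [5, 0, 1, 3, 4, 2]


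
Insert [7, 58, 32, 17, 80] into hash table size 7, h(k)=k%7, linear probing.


Insert 7: h=0 -> slot 0
Insert 58: h=2 -> slot 2
Insert 32: h=4 -> slot 4
Insert 17: h=3 -> slot 3
Insert 80: h=3, 2 probes -> slot 5

Table: [7, None, 58, 17, 32, 80, None]


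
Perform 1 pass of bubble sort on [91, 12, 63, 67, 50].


Initial: [91, 12, 63, 67, 50]
Pass 1: [12, 63, 67, 50, 91] (4 swaps)

After 1 pass: [12, 63, 67, 50, 91]


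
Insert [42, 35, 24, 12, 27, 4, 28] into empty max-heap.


Insert 42: [42]
Insert 35: [42, 35]
Insert 24: [42, 35, 24]
Insert 12: [42, 35, 24, 12]
Insert 27: [42, 35, 24, 12, 27]
Insert 4: [42, 35, 24, 12, 27, 4]
Insert 28: [42, 35, 28, 12, 27, 4, 24]

Final heap: [42, 35, 28, 12, 27, 4, 24]


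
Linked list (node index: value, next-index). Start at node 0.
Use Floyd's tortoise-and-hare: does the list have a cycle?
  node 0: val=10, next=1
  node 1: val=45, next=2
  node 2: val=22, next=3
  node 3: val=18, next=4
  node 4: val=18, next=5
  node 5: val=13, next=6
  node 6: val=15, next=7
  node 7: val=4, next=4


Floyd's tortoise (slow, +1) and hare (fast, +2):
  init: slow=0, fast=0
  step 1: slow=1, fast=2
  step 2: slow=2, fast=4
  step 3: slow=3, fast=6
  step 4: slow=4, fast=4
  slow == fast at node 4: cycle detected

Cycle: yes


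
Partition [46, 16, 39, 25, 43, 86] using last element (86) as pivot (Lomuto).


Pivot: 86
  46 <= 86: advance i (no swap)
  16 <= 86: advance i (no swap)
  39 <= 86: advance i (no swap)
  25 <= 86: advance i (no swap)
  43 <= 86: advance i (no swap)
Place pivot at 5: [46, 16, 39, 25, 43, 86]

Partitioned: [46, 16, 39, 25, 43, 86]


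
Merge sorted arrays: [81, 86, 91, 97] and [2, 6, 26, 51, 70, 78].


Take 2 from B
Take 6 from B
Take 26 from B
Take 51 from B
Take 70 from B
Take 78 from B

Merged: [2, 6, 26, 51, 70, 78, 81, 86, 91, 97]


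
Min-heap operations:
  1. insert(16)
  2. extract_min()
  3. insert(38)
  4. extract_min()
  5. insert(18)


insert(16) -> [16]
extract_min()->16, []
insert(38) -> [38]
extract_min()->38, []
insert(18) -> [18]

Final heap: [18]


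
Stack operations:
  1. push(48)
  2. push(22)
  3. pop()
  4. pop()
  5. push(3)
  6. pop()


push(48) -> [48]
push(22) -> [48, 22]
pop()->22, [48]
pop()->48, []
push(3) -> [3]
pop()->3, []

Final stack: []


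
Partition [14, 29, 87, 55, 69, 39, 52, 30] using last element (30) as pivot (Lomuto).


Pivot: 30
  14 <= 30: advance i (no swap)
  29 <= 30: advance i (no swap)
Place pivot at 2: [14, 29, 30, 55, 69, 39, 52, 87]

Partitioned: [14, 29, 30, 55, 69, 39, 52, 87]
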